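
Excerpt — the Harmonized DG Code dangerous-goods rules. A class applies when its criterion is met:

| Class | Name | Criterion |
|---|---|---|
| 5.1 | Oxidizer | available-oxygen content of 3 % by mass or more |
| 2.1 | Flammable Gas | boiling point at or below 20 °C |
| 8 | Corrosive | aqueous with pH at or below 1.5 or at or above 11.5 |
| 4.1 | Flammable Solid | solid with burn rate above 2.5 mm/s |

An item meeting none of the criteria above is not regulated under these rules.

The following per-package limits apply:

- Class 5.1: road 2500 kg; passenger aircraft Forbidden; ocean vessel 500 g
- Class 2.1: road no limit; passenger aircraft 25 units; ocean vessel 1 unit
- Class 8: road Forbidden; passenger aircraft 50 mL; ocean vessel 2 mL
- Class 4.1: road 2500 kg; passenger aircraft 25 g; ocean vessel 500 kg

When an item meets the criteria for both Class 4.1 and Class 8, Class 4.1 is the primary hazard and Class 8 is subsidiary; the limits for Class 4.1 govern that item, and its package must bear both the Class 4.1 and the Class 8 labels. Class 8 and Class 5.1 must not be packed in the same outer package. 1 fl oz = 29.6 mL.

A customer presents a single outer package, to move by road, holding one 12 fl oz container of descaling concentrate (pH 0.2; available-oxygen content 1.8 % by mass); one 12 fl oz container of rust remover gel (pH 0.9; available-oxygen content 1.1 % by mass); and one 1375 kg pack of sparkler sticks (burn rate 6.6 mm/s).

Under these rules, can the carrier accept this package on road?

Descaling concentrate: pH 0.2 ≤ 1.5 → Class 8 (Corrosive).
pH 0.9 meets the Class 8 criterion (Corrosive), so the rust remover gel is Class 8.
Sparkler sticks: burn rate 6.6 mm/s > 2.5 mm/s → Class 4.1 (Flammable Solid).
Class 8 net quantity: (one 12 fl oz container = 355.2 mL) + (one 12 fl oz container = 355.2 mL) = 710.4 mL.
By road, Class 8 is Forbidden regardless of quantity.
Class 4.1 quantity: 1375 kg.
That is within the Class 4.1 road limit of 2500 kg.
The segregation rule (Class 8 with Class 5.1) does not apply to Class 8 with Class 4.1.

No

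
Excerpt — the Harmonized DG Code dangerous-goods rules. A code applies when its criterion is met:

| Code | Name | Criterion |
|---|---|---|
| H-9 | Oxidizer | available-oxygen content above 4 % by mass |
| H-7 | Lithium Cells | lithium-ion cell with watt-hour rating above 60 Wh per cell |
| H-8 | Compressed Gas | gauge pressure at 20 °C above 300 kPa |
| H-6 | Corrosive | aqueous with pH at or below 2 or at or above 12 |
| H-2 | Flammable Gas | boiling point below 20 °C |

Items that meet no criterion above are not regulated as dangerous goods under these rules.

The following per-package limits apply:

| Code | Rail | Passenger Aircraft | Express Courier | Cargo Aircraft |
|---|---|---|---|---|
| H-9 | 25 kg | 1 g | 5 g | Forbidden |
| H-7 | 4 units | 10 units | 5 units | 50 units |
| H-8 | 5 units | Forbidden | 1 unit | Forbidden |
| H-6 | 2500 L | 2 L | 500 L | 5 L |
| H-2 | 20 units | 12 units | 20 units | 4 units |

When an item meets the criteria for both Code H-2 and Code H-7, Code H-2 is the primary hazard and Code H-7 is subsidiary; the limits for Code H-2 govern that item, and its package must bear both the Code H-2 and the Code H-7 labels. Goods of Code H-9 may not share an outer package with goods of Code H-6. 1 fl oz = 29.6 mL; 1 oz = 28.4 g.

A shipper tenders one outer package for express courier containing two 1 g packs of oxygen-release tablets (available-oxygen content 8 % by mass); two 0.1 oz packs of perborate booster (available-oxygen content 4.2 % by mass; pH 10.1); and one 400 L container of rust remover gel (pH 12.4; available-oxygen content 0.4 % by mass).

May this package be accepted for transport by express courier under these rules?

No

With available-oxygen content 8 % by mass (> 4 % by mass), the oxygen-release tablets fall in Code H-9.
The perborate booster has available-oxygen content 4.2 % by mass, which is > 4 % by mass, so it is Code H-9 (Oxidizer).
Rust remover gel: pH 12.4 ≥ 12 → Code H-6 (Corrosive).
Total Code H-9: (two 1 g packs = 2 g) + (two 0.1 oz packs = 5.68 g) = 7.68 g.
That exceeds the Code H-9 express courier limit of 5 g.
Code H-6 quantity: 400 L.
400 L ≤ 500 L (express courier limit, Code H-6) — within limit.
Code H-9 and Code H-6 may not share an outer package.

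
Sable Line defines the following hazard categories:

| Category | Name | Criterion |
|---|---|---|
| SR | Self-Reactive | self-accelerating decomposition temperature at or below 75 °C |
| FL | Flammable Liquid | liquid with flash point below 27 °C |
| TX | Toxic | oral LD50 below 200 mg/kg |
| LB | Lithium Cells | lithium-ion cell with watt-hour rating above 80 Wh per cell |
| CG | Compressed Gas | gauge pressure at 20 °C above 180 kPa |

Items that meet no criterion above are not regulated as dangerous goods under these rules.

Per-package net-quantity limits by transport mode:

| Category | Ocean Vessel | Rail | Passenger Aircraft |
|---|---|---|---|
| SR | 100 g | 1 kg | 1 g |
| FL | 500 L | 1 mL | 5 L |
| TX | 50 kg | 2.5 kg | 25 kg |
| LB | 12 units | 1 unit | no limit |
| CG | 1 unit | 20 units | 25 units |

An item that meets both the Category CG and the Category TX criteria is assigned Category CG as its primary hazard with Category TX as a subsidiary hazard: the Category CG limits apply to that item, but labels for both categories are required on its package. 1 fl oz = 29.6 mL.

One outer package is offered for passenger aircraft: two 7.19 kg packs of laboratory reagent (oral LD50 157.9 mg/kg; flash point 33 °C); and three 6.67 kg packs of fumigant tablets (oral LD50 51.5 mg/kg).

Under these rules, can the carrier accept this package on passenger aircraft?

No

With oral LD50 157.9 mg/kg (< 200 mg/kg), the laboratory reagent falls in Category TX.
With oral LD50 51.5 mg/kg (< 200 mg/kg), the fumigant tablets fall in Category TX.
Category TX net quantity: (two 7.19 kg packs = 14.38 kg) + (three 6.67 kg packs = 20.01 kg) = 34.39 kg.
That exceeds the Category TX passenger aircraft limit of 25 kg.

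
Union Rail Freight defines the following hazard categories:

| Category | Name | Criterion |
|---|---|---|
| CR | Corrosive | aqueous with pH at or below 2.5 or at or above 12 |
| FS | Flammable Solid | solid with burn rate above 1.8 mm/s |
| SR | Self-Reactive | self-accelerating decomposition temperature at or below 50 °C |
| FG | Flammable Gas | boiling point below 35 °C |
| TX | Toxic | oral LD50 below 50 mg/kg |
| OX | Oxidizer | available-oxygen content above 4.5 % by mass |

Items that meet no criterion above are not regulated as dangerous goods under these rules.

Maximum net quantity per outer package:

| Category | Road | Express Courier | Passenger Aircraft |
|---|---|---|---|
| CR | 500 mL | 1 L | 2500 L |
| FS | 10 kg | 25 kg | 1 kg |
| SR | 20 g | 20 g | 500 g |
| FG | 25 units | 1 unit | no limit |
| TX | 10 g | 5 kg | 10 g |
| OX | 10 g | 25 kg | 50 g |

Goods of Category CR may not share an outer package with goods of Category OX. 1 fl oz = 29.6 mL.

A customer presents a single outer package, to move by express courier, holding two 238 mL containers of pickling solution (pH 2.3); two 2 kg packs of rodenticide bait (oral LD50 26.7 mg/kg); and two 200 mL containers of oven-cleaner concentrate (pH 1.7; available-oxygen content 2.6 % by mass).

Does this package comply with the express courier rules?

Yes

Pickling solution: pH 2.3 ≤ 2.5 → Category CR (Corrosive).
Oral LD50 26.7 mg/kg meets the Category TX criterion (Toxic), so the rodenticide bait is Category TX.
Oven-cleaner concentrate: pH 1.7 ≤ 2.5 → Category CR (Corrosive).
Total Category CR: (two 238 mL containers = 476 mL) + (two 200 mL containers = 400 mL) = 876 mL.
876 mL ≤ 1 L (express courier limit, Category CR) — within limit.
Category TX quantity: two 2 kg packs = 4 kg.
4 kg ≤ 5 kg (express courier limit, Category TX) — within limit.
The segregation rule (Category CR with Category OX) does not apply to Category CR with Category TX.
Every hazard category is within its express courier limit and no segregation rule is violated.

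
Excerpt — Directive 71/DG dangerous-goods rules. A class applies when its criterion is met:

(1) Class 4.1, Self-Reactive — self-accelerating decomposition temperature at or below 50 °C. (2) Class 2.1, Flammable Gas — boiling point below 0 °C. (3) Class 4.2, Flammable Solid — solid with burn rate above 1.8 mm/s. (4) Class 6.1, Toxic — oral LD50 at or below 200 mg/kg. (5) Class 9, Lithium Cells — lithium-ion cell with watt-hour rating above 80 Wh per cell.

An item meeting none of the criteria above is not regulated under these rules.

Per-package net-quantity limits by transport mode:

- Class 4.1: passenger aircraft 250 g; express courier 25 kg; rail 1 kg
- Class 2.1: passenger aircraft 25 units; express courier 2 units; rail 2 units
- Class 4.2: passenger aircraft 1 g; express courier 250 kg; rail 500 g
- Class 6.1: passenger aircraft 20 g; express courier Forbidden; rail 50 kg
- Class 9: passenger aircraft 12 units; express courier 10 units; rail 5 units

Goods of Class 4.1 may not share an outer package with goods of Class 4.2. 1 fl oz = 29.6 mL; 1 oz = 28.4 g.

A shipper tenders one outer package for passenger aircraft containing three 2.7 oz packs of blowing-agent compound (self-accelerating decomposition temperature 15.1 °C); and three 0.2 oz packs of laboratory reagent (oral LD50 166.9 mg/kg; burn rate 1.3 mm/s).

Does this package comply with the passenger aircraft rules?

Yes

Self-accelerating decomposition temperature 15.1 °C meets the Class 4.1 criterion (Self-Reactive), so the blowing-agent compound is Class 4.1.
The laboratory reagent has oral LD50 166.9 mg/kg, which is ≤ 200 mg/kg, so it is Class 6.1 (Toxic).
Class 4.1 quantity: three 2.7 oz packs = 230.04 g.
230.04 g ≤ 250 g (passenger aircraft limit, Class 4.1) — within limit.
Class 6.1 quantity: three 0.2 oz packs = 17.04 g.
That is within the Class 6.1 passenger aircraft limit of 20 g.
The segregation rule (Class 4.1 with Class 4.2) does not apply to Class 4.1 with Class 6.1.
Every hazard class is within its passenger aircraft limit and no segregation rule is violated.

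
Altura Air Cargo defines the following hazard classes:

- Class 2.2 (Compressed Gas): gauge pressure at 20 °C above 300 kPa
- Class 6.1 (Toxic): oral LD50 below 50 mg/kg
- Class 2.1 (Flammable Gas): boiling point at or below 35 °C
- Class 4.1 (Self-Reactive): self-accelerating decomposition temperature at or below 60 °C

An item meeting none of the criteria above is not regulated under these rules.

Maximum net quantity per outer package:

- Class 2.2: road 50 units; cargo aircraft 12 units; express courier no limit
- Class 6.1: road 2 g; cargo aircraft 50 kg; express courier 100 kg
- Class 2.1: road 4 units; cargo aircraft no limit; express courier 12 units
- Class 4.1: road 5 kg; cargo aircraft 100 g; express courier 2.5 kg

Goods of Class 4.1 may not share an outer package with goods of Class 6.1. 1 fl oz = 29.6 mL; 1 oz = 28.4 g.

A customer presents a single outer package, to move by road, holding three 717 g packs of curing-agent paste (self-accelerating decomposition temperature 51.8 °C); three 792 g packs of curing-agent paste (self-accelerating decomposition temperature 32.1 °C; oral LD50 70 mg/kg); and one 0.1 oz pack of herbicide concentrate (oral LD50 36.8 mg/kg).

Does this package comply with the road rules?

No

Curing-agent paste: self-accelerating decomposition temperature 51.8 °C ≤ 60 °C → Class 4.1 (Self-Reactive).
The curing-agent paste has self-accelerating decomposition temperature 32.1 °C, which is ≤ 60 °C, so it is Class 4.1 (Self-Reactive).
Oral LD50 36.8 mg/kg meets the Class 6.1 criterion (Toxic), so the herbicide concentrate is Class 6.1.
Total Class 4.1: (three 717 g packs = 2.151 kg) + (three 792 g packs = 2.376 kg) = 4.527 kg.
That is within the Class 4.1 road limit of 5 kg.
Class 6.1 quantity: one 0.1 oz pack = 2.84 g.
2.84 g exceeds the road limit of 2 g for Class 6.1.
Class 4.1 and Class 6.1 may not share an outer package.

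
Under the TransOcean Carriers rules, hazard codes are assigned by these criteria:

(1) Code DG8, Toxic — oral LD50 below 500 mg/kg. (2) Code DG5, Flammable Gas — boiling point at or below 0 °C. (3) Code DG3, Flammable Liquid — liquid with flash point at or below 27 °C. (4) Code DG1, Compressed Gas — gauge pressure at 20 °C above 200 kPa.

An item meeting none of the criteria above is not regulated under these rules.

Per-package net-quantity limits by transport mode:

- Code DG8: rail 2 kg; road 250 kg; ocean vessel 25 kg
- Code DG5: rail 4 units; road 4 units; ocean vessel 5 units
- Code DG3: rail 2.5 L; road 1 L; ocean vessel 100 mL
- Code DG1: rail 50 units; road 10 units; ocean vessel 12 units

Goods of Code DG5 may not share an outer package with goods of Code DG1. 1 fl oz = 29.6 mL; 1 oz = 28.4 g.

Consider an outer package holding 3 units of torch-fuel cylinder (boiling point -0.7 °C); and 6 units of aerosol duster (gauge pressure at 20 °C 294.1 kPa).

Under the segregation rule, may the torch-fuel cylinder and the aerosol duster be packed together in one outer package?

Torch-fuel cylinder: boiling point -0.7 °C ≤ 0 °C → Code DG5 (Flammable Gas).
Gauge pressure at 20 °C 294.1 kPa meets the Code DG1 criterion (Compressed Gas), so the aerosol duster is Code DG1.
Code DG5 and Code DG1 may not share an outer package.

No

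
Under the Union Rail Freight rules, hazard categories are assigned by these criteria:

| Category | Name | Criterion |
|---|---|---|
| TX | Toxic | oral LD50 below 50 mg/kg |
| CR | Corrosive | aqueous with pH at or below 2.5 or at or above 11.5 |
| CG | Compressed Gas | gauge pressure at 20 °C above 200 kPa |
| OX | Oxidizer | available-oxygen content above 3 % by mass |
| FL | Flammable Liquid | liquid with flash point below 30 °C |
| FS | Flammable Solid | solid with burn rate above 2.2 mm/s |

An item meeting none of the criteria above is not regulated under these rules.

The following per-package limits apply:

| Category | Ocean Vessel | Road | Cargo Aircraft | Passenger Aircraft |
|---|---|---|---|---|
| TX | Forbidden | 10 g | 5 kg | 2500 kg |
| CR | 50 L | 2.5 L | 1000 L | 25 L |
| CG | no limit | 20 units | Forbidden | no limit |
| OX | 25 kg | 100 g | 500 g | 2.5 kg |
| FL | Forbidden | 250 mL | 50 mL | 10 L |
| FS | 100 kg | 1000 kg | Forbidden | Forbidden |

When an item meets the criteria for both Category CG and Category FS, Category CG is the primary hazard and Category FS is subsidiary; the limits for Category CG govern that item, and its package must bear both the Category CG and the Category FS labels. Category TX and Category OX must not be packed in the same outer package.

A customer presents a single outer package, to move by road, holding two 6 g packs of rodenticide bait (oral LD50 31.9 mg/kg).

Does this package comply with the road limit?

No

The rodenticide bait has oral LD50 31.9 mg/kg, which is < 50 mg/kg, so it is Category TX (Toxic).
Category TX quantity: two 6 g packs = 12 g.
12 g exceeds the road limit of 10 g for Category TX.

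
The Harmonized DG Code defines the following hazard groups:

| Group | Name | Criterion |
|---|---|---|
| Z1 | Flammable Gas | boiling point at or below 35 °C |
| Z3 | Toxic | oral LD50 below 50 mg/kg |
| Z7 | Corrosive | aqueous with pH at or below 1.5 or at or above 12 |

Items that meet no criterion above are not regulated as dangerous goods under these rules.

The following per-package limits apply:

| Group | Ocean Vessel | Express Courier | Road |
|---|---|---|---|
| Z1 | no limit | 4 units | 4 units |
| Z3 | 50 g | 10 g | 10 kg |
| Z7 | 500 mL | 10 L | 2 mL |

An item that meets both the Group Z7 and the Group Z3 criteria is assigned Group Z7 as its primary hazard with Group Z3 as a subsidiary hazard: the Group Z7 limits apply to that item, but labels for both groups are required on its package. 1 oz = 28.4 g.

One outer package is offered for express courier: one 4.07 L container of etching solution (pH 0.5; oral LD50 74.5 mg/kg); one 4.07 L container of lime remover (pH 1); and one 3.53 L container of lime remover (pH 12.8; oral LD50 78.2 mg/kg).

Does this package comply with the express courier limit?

No

pH 0.5 meets the Group Z7 criterion (Corrosive), so the etching solution is Group Z7.
Lime remover: pH 1 ≤ 1.5 → Group Z7 (Corrosive).
pH 12.8 meets the Group Z7 criterion (Corrosive), so the lime remover is Group Z7.
Group Z7 net quantity: 4.07 L + 4.07 L + 3.53 L = 11.67 L.
That exceeds the Group Z7 express courier limit of 10 L.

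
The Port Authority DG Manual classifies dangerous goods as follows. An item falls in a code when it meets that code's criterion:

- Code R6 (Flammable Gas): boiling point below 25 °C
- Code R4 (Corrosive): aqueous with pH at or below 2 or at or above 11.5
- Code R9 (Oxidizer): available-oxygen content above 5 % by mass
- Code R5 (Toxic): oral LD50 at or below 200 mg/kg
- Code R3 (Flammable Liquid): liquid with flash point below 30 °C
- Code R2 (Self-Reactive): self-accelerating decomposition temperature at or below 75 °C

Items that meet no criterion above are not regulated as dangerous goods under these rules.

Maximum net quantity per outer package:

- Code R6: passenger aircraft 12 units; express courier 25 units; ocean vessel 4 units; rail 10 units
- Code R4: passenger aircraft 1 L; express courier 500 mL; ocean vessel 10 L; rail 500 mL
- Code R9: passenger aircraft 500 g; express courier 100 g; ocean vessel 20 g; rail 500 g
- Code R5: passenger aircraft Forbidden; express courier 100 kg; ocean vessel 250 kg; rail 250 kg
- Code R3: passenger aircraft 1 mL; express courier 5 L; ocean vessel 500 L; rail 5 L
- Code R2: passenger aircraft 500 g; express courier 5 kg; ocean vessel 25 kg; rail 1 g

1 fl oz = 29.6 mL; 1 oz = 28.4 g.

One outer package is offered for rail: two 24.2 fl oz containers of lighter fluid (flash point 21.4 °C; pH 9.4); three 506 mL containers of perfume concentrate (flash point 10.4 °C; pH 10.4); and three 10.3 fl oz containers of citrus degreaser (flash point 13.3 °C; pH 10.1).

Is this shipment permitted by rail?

The lighter fluid has flash point 21.4 °C, which is < 30 °C, so it is Code R3 (Flammable Liquid).
With flash point 10.4 °C (< 30 °C), the perfume concentrate falls in Code R3.
Citrus degreaser: flash point 13.3 °C < 30 °C → Code R3 (Flammable Liquid).
Code R3 net quantity: (two 24.2 fl oz containers = 1432.64 mL) + (three 506 mL containers = 1.518 L) + (three 10.3 fl oz containers = 914.64 mL) = 3865.28 mL.
That is within the Code R3 rail limit of 5 L.

Yes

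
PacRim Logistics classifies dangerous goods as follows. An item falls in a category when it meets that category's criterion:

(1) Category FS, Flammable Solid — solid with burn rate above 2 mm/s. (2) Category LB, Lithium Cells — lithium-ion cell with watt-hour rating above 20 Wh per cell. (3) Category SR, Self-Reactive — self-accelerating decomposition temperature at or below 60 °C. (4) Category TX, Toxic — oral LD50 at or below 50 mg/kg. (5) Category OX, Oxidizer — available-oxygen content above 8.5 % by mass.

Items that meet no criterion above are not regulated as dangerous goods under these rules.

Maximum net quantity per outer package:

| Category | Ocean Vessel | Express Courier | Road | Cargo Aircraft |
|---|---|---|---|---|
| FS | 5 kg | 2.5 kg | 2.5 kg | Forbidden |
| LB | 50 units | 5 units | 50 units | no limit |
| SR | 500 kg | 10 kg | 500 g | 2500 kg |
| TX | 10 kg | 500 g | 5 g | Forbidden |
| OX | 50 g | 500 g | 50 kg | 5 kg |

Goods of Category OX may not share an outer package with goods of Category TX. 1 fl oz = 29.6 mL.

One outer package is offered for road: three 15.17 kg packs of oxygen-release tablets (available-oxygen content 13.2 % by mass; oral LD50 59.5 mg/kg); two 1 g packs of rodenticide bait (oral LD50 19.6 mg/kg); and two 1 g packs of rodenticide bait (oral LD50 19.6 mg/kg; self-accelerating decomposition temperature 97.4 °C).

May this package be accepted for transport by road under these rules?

The oxygen-release tablets have available-oxygen content 13.2 % by mass, which is > 8.5 % by mass, so they are Category OX (Oxidizer).
Oral LD50 19.6 mg/kg meets the Category TX criterion (Toxic), so the rodenticide bait is Category TX.
Oral LD50 19.6 mg/kg meets the Category TX criterion (Toxic), so the rodenticide bait is Category TX.
Category OX quantity: three 15.17 kg packs = 45.51 kg.
45.51 kg is within the road limit of 50 kg for Category OX.
Category TX net quantity: (two 1 g packs = 2 g) + (two 1 g packs = 2 g) = 4 g.
That is within the Category TX road limit of 5 g.
Category OX and Category TX may not share an outer package.

No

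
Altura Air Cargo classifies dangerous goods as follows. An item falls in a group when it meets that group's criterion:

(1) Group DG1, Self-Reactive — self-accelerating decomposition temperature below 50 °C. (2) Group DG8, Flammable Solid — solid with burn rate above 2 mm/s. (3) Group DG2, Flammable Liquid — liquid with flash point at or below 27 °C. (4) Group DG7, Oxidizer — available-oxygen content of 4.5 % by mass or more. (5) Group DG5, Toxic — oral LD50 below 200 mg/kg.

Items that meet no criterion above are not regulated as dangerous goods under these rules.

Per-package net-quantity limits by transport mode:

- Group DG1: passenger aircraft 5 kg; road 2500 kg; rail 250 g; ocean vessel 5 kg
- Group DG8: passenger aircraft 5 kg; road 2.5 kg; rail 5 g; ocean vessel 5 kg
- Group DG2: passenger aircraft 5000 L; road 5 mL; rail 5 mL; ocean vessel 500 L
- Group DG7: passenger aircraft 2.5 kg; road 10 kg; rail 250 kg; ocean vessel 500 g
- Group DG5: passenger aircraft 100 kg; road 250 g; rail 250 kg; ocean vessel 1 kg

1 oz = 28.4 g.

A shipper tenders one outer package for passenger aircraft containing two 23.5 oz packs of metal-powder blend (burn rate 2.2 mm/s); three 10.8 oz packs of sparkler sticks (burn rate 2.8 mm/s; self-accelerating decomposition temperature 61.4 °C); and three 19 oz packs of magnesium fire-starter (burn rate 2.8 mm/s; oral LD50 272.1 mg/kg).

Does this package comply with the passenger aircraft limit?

Yes

The metal-powder blend has burn rate 2.2 mm/s, which is > 2 mm/s, so it is Group DG8 (Flammable Solid).
Burn rate 2.8 mm/s meets the Group DG8 criterion (Flammable Solid), so the sparkler sticks are Group DG8.
Magnesium fire-starter: burn rate 2.8 mm/s > 2 mm/s → Group DG8 (Flammable Solid).
Group DG8 net quantity: (two 23.5 oz packs = 1334.8 g) + (three 10.8 oz packs = 920.16 g) + (three 19 oz packs = 1618.8 g) = 3873.76 g.
3873.76 g is within the passenger aircraft limit of 5 kg for Group DG8.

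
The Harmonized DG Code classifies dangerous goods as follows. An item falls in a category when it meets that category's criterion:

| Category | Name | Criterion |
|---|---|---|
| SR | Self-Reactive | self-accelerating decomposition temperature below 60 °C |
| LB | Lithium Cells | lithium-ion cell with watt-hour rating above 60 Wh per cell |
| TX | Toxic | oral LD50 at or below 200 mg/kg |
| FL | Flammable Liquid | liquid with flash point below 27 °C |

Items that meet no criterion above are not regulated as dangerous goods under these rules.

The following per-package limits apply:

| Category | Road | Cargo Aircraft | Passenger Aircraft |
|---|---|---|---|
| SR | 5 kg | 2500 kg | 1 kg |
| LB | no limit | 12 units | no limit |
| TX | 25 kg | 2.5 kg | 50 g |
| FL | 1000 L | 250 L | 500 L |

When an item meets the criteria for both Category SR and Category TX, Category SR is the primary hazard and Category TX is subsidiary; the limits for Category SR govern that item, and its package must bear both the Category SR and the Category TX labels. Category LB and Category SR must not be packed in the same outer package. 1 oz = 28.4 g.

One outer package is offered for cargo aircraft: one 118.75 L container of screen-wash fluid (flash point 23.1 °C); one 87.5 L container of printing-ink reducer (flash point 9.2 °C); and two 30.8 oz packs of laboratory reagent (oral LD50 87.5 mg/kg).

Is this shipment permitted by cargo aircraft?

Flash point 23.1 °C meets the Category FL criterion (Flammable Liquid), so the screen-wash fluid is Category FL.
The printing-ink reducer has flash point 9.2 °C, which is < 27 °C, so it is Category FL (Flammable Liquid).
With oral LD50 87.5 mg/kg (≤ 200 mg/kg), the laboratory reagent falls in Category TX.
Total Category FL: 118.75 L + 87.5 L = 206.25 L.
206.25 L ≤ 250 L (cargo aircraft limit, Category FL) — within limit.
Category TX quantity: two 30.8 oz packs = 1749.44 g.
1749.44 g is within the cargo aircraft limit of 2.5 kg for Category TX.
The segregation rule (Category LB with Category SR) does not apply to Category FL with Category TX.
Every hazard category is within its cargo aircraft limit and no segregation rule is violated.

Yes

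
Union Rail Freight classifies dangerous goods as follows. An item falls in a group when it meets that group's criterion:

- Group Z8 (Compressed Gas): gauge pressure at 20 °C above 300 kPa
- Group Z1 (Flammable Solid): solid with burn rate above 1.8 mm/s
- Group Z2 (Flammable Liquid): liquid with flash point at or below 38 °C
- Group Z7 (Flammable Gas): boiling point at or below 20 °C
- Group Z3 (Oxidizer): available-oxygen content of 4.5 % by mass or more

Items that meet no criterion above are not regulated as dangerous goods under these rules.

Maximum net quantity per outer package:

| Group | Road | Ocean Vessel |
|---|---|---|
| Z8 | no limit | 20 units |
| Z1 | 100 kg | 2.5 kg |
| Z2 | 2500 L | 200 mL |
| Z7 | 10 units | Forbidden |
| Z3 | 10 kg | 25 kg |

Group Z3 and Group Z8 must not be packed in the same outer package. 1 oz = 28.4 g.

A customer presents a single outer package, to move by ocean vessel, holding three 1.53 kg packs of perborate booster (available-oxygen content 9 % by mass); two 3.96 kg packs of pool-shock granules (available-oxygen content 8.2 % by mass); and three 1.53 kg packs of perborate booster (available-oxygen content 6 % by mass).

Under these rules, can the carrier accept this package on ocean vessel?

The perborate booster has available-oxygen content 9 % by mass, which is ≥ 4.5 % by mass, so it is Group Z3 (Oxidizer).
Available-oxygen content 8.2 % by mass meets the Group Z3 criterion (Oxidizer), so the pool-shock granules are Group Z3.
With available-oxygen content 6 % by mass (≥ 4.5 % by mass), the perborate booster falls in Group Z3.
Group Z3 net quantity: (three 1.53 kg packs = 4.59 kg) + (two 3.96 kg packs = 7.92 kg) + (three 1.53 kg packs = 4.59 kg) = 17.1 kg.
That is within the Group Z3 ocean vessel limit of 25 kg.

Yes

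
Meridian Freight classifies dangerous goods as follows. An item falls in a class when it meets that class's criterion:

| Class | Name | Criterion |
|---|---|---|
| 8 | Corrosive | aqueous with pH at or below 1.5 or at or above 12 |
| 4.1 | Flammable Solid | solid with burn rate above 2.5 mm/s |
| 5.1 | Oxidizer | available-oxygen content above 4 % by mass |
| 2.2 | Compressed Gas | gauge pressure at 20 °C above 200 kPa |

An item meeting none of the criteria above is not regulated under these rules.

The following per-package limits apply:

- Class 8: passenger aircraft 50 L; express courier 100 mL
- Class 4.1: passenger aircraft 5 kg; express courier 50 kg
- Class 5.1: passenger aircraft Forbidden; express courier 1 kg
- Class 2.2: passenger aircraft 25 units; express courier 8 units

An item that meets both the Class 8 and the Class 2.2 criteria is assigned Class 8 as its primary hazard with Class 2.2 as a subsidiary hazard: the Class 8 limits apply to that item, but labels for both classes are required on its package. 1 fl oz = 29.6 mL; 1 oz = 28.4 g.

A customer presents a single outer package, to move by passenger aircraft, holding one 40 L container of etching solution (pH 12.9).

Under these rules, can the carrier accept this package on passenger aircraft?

With pH 12.9 (≥ 12), the etching solution falls in Class 8.
Class 8 quantity: 40 L.
40 L ≤ 50 L (passenger aircraft limit, Class 8) — within limit.

Yes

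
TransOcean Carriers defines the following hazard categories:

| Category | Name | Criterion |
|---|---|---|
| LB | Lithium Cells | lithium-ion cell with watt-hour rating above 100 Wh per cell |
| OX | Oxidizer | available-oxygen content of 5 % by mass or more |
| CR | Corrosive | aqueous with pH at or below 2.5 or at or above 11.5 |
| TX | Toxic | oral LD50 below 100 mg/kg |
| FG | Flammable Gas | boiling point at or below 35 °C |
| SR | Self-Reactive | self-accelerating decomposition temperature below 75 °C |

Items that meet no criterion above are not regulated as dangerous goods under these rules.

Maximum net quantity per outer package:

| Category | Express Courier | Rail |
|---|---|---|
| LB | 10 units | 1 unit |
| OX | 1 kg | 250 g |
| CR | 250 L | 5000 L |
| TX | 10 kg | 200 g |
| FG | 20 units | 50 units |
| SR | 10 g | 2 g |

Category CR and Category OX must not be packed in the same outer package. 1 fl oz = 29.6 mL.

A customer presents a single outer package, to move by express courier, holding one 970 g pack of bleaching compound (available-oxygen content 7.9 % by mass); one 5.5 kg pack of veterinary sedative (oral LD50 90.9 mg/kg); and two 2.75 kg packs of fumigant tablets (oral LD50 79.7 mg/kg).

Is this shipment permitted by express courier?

The bleaching compound has available-oxygen content 7.9 % by mass, which is ≥ 5 % by mass, so it is Category OX (Oxidizer).
With oral LD50 90.9 mg/kg (< 100 mg/kg), the veterinary sedative falls in Category TX.
Oral LD50 79.7 mg/kg meets the Category TX criterion (Toxic), so the fumigant tablets are Category TX.
Total Category TX: 5.5 kg + (two 2.75 kg packs = 5.5 kg) = 11 kg.
That exceeds the Category TX express courier limit of 10 kg.
Category OX quantity: 970 g.
970 g ≤ 1 kg (express courier limit, Category OX) — within limit.
The segregation rule (Category CR with Category OX) does not apply to Category TX with Category OX.

No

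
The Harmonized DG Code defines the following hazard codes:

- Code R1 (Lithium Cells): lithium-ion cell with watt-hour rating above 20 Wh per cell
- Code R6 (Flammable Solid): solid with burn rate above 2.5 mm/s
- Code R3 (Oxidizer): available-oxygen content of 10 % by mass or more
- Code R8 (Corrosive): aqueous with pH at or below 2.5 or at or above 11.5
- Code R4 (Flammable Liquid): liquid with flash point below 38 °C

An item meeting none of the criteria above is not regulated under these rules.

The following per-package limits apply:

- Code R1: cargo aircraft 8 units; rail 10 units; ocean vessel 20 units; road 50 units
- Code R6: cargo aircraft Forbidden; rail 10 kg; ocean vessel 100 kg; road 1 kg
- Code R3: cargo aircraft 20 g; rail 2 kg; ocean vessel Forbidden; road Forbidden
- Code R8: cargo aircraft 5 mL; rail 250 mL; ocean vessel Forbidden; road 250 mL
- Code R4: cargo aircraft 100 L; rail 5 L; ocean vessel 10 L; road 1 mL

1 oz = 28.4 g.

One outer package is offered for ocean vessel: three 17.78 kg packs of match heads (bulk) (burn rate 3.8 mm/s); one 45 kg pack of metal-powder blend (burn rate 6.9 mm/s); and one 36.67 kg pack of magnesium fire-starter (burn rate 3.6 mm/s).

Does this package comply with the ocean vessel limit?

No

Burn rate 3.8 mm/s meets the Code R6 criterion (Flammable Solid), so the match heads (bulk) are Code R6.
Burn rate 6.9 mm/s meets the Code R6 criterion (Flammable Solid), so the metal-powder blend is Code R6.
Magnesium fire-starter: burn rate 3.6 mm/s > 2.5 mm/s → Code R6 (Flammable Solid).
Total Code R6: (three 17.78 kg packs = 53.34 kg) + 45 kg + 36.67 kg = 135.01 kg.
That exceeds the Code R6 ocean vessel limit of 100 kg.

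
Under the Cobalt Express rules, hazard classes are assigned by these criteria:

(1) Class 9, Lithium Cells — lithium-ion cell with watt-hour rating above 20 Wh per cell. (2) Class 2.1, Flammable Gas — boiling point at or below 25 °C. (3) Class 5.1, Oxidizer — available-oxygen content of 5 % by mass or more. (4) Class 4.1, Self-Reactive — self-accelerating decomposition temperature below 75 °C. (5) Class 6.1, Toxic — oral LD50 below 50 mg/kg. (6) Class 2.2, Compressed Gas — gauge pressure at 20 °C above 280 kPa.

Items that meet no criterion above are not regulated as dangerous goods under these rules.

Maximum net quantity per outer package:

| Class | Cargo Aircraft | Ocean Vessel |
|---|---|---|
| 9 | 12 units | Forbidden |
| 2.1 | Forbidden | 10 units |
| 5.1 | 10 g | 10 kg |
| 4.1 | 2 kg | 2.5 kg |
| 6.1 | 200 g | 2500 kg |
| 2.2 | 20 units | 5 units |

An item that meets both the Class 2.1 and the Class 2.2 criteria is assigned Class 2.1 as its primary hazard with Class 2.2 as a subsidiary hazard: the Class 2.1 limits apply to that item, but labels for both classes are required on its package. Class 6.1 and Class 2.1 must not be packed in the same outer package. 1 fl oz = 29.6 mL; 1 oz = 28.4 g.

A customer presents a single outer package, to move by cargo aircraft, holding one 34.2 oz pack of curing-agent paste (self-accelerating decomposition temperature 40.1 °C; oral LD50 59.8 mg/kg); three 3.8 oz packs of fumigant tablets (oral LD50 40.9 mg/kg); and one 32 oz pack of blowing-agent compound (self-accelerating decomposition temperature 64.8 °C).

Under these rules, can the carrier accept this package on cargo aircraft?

The curing-agent paste has self-accelerating decomposition temperature 40.1 °C, which is < 75 °C, so it is Class 4.1 (Self-Reactive).
With oral LD50 40.9 mg/kg (< 50 mg/kg), the fumigant tablets fall in Class 6.1.
Self-accelerating decomposition temperature 64.8 °C meets the Class 4.1 criterion (Self-Reactive), so the blowing-agent compound is Class 4.1.
Class 4.1 net quantity: (one 34.2 oz pack = 971.28 g) + (one 32 oz pack = 908.8 g) = 1880.08 g.
1880.08 g is within the cargo aircraft limit of 2 kg for Class 4.1.
Class 6.1 quantity: three 3.8 oz packs = 323.76 g.
323.76 g > 200 g (cargo aircraft limit, Class 6.1) — over the limit.
The segregation rule (Class 6.1 with Class 2.1) does not apply to Class 4.1 with Class 6.1.

No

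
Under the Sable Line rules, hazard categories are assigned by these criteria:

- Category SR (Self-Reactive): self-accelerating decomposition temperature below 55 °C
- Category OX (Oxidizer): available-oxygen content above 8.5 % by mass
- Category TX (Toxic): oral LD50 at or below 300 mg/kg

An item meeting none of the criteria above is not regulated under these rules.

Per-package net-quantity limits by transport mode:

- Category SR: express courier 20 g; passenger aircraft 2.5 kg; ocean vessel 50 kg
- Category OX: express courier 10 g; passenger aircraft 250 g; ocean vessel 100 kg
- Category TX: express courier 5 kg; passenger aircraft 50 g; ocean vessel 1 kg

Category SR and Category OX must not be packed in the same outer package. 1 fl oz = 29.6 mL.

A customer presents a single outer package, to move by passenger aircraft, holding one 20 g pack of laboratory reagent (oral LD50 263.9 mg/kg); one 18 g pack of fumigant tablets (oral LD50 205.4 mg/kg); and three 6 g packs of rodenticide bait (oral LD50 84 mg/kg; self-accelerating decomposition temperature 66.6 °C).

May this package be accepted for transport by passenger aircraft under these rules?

No

Oral LD50 263.9 mg/kg meets the Category TX criterion (Toxic), so the laboratory reagent is Category TX.
With oral LD50 205.4 mg/kg (≤ 300 mg/kg), the fumigant tablets fall in Category TX.
Rodenticide bait: oral LD50 84 mg/kg ≤ 300 mg/kg → Category TX (Toxic).
Total Category TX: 20 g + 18 g + (three 6 g packs = 18 g) = 56 g.
That exceeds the Category TX passenger aircraft limit of 50 g.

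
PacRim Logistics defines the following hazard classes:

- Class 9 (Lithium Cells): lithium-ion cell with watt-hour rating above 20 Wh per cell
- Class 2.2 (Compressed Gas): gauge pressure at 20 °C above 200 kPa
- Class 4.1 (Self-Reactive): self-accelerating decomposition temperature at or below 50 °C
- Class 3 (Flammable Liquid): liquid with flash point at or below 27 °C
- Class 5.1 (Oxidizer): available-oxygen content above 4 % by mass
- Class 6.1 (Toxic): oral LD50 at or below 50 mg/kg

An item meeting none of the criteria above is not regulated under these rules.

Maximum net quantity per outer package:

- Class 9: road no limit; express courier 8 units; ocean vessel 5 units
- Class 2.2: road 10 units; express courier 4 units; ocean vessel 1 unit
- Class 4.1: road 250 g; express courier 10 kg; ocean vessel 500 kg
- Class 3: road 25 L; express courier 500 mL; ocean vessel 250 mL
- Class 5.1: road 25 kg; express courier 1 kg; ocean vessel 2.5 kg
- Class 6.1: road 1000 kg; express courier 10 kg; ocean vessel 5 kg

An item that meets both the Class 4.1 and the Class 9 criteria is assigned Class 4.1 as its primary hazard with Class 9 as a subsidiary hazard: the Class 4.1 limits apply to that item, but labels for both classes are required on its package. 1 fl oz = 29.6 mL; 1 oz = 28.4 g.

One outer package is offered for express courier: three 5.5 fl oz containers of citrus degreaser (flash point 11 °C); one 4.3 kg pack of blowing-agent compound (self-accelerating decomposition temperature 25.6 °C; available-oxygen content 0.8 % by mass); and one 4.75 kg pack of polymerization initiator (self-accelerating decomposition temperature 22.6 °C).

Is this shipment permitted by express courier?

Yes

The citrus degreaser has flash point 11 °C, which is ≤ 27 °C, so it is Class 3 (Flammable Liquid).
The blowing-agent compound has self-accelerating decomposition temperature 25.6 °C, which is ≤ 50 °C, so it is Class 4.1 (Self-Reactive).
The polymerization initiator has self-accelerating decomposition temperature 22.6 °C, which is ≤ 50 °C, so it is Class 4.1 (Self-Reactive).
Total Class 4.1: 4.3 kg + 4.75 kg = 9.05 kg.
9.05 kg is within the express courier limit of 10 kg for Class 4.1.
Class 3 quantity: three 5.5 fl oz containers = 488.4 mL.
488.4 mL is within the express courier limit of 500 mL for Class 3.
Every hazard class is within its express courier limit and no segregation rule is violated.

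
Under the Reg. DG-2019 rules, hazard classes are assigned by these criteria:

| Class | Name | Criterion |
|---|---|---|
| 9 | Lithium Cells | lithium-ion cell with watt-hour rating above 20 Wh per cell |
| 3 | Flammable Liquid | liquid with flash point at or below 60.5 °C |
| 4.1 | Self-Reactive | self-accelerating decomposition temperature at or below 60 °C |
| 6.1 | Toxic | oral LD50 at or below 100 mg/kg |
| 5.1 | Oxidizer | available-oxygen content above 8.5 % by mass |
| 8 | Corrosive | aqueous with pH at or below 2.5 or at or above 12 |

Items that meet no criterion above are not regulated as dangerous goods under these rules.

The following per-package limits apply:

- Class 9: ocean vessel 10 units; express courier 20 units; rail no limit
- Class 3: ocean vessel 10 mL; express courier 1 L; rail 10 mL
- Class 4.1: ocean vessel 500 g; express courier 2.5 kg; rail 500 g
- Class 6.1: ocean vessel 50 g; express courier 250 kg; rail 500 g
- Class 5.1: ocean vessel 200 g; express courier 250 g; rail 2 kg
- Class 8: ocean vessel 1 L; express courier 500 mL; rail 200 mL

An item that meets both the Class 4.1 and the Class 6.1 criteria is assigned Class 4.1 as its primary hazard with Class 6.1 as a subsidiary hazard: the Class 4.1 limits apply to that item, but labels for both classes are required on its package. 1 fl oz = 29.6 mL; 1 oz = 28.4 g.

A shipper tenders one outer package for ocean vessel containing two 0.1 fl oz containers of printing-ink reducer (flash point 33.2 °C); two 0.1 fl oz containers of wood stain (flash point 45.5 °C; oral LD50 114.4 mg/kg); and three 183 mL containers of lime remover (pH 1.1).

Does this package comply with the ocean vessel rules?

With flash point 33.2 °C (≤ 60.5 °C), the printing-ink reducer falls in Class 3.
With flash point 45.5 °C (≤ 60.5 °C), the wood stain falls in Class 3.
The lime remover has pH 1.1, which is ≤ 2.5, so it is Class 8 (Corrosive).
Class 3 net quantity: (two 0.1 fl oz containers = 5.92 mL) + (two 0.1 fl oz containers = 5.92 mL) = 11.84 mL.
11.84 mL > 10 mL (ocean vessel limit, Class 3) — over the limit.
Class 8 quantity: three 183 mL containers = 549 mL.
549 mL ≤ 1 L (ocean vessel limit, Class 8) — within limit.

No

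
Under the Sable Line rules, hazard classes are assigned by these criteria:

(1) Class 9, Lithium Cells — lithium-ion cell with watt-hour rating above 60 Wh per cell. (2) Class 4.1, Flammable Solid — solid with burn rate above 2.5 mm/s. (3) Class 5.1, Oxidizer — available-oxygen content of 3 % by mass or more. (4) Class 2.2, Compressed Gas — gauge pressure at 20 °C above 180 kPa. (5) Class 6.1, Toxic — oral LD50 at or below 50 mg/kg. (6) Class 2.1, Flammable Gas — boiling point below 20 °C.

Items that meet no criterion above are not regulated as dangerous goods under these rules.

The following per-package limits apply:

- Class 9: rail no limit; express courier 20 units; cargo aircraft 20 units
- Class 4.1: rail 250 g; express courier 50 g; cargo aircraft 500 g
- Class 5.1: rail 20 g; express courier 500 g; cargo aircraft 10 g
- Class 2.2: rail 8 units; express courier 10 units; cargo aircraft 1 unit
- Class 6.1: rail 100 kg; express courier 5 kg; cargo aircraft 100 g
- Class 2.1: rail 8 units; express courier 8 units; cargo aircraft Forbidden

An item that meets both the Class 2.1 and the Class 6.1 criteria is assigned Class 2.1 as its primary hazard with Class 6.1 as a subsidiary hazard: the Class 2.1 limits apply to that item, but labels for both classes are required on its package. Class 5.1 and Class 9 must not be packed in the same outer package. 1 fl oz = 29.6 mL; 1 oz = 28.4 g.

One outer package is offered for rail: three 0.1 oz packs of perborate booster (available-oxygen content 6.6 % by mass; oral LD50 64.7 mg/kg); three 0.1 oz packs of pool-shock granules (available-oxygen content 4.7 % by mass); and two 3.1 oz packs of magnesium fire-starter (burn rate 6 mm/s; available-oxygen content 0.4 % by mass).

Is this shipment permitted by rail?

Yes

Perborate booster: available-oxygen content 6.6 % by mass ≥ 3 % by mass → Class 5.1 (Oxidizer).
The pool-shock granules have available-oxygen content 4.7 % by mass, which is ≥ 3 % by mass, so they are Class 5.1 (Oxidizer).
Burn rate 6 mm/s meets the Class 4.1 criterion (Flammable Solid), so the magnesium fire-starter is Class 4.1.
Class 5.1 net quantity: (three 0.1 oz packs = 8.52 g) + (three 0.1 oz packs = 8.52 g) = 17.04 g.
17.04 g is within the rail limit of 20 g for Class 5.1.
Class 4.1 quantity: two 3.1 oz packs = 176.08 g.
That is within the Class 4.1 rail limit of 250 g.
The segregation rule (Class 5.1 with Class 9) does not apply to Class 5.1 with Class 4.1.
Every hazard class is within its rail limit and no segregation rule is violated.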